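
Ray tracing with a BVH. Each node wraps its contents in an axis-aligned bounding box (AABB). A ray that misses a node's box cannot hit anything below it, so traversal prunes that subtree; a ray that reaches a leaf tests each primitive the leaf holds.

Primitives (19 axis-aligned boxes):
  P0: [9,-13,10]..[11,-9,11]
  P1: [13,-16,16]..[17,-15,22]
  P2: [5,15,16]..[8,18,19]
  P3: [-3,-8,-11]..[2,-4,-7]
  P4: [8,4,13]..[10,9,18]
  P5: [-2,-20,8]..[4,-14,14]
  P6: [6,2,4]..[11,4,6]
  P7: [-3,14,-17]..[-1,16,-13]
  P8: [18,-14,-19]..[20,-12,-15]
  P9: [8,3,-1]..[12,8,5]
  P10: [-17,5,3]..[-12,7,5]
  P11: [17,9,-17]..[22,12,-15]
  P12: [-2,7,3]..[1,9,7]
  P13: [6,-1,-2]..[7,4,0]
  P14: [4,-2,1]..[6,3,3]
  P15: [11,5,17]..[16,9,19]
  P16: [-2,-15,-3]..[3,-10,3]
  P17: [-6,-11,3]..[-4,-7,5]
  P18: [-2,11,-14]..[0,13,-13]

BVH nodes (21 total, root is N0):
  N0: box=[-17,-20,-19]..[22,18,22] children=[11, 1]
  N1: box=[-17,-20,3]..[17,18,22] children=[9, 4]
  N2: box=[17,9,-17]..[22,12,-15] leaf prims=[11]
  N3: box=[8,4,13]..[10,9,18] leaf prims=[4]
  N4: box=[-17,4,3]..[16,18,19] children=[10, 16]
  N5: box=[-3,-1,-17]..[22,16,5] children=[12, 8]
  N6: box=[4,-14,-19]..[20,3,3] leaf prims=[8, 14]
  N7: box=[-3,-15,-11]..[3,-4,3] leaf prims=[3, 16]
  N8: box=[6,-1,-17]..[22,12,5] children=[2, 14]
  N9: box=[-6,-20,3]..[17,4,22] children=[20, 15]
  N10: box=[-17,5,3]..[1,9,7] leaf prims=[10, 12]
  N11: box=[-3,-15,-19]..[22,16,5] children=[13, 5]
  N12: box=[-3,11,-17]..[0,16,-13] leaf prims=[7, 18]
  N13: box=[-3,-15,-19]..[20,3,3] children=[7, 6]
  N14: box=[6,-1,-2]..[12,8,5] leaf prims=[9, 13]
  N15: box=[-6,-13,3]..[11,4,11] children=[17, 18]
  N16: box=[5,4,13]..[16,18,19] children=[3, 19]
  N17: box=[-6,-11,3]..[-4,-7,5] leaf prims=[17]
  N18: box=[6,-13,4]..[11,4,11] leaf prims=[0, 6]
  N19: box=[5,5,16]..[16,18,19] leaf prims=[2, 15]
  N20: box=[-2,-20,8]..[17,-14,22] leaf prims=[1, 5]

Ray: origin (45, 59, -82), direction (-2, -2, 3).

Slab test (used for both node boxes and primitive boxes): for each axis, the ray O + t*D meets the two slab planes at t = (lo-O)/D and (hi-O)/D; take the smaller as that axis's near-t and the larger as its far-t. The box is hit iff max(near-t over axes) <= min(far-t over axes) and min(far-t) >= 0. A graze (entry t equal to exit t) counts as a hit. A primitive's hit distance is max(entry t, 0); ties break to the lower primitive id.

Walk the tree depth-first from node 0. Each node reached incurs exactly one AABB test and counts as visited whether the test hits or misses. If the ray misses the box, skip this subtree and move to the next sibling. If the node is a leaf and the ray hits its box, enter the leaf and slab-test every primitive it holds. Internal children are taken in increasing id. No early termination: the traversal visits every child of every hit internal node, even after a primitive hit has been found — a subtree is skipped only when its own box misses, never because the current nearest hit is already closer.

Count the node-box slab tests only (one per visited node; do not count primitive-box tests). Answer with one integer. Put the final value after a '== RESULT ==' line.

Traverse from the root:
N0 x:[23/2,31] y:[41/2,79/2] z:[21,104/3] -> hit [21,31], descend [1, 11]
  N1 x:[14,31] y:[41/2,79/2] z:[85/3,104/3] -> hit [85/3,31], descend [4, 9]
    N4 x:[29/2,31] y:[41/2,55/2] z:[85/3,101/3] -> miss, prune
    N9 x:[14,51/2] y:[55/2,79/2] z:[85/3,104/3] -> miss, prune
  N11 x:[23/2,24] y:[43/2,37] z:[21,29] -> hit [43/2,24], descend [5, 13]
    N5 x:[23/2,24] y:[43/2,30] z:[65/3,29] -> hit [65/3,24], descend [8, 12]
      N8 x:[23/2,39/2] y:[47/2,30] z:[65/3,29] -> miss, prune
      N12 x:[45/2,24] y:[43/2,24] z:[65/3,23] -> hit [45/2,23] leaf, test {P7(miss), P18@t=23}
    N13 x:[25/2,24] y:[28,37] z:[21,85/3] -> miss, prune

Visited [0, 1, 4, 9, 11, 5, 8, 12, 13]. Tests: 9 box, 1 leaf. Nearest: P18.

== RESULT ==
9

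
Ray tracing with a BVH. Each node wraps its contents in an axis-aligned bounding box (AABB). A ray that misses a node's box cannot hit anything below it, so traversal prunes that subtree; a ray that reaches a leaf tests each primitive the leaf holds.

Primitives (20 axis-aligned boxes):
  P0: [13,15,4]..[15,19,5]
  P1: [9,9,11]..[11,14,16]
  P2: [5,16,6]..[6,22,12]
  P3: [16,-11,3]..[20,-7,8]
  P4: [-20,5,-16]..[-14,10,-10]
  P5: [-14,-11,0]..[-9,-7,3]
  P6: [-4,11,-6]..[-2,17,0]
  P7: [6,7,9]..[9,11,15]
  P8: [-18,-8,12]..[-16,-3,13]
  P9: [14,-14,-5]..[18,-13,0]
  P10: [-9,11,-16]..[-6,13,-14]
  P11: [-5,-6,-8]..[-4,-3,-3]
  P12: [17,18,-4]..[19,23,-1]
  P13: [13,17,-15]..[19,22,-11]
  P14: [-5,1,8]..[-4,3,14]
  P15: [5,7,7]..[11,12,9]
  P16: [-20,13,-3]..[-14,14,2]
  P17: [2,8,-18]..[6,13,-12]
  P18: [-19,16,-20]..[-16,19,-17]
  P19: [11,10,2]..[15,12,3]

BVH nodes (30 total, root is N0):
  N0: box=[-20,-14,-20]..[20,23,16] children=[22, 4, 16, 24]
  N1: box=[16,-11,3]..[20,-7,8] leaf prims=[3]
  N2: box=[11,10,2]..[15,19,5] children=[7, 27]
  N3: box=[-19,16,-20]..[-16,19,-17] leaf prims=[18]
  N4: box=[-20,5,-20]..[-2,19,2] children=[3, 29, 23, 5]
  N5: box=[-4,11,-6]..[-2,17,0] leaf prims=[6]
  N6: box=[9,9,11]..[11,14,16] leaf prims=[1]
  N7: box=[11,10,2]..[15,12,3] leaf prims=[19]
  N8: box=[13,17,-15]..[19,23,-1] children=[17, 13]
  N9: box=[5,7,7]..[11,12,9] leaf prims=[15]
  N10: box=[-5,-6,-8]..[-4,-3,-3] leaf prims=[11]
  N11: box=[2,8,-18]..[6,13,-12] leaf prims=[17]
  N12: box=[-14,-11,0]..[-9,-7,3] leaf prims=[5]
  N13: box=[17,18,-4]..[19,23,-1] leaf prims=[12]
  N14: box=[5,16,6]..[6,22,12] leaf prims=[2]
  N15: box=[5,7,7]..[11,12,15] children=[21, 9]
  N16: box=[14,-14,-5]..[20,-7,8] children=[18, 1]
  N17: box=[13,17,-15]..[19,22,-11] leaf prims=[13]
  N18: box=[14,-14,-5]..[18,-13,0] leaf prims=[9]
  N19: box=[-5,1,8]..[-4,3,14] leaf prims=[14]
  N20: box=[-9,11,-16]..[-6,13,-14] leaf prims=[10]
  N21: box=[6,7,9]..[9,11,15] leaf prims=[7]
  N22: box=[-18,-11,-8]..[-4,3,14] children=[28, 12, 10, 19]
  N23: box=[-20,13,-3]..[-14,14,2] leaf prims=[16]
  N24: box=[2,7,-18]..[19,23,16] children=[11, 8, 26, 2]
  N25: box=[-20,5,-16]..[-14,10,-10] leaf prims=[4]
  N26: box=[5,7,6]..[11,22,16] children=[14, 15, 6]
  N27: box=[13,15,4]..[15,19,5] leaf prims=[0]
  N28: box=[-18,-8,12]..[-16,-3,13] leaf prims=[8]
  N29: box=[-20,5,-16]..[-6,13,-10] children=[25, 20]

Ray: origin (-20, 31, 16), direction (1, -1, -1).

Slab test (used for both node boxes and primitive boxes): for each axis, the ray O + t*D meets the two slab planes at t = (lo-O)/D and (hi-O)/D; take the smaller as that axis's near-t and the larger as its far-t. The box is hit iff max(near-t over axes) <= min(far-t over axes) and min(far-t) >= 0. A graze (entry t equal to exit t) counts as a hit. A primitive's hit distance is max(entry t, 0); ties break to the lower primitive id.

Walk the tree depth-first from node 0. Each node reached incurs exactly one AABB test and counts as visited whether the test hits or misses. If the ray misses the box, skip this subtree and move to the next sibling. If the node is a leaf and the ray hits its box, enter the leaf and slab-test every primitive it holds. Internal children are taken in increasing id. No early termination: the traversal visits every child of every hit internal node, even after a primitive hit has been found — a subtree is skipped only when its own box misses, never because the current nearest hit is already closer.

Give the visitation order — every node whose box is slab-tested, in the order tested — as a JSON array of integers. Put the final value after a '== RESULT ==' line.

Traverse from the root:
N0 x:[0,40] y:[8,45] z:[0,36] -> hit [8,36], descend [4, 16, 22, 24]
  N4 x:[0,18] y:[12,26] z:[14,36] -> hit [14,18], descend [3, 5, 23, 29]
    N3 x:[1,4] y:[12,15] z:[33,36] -> miss, prune
    N5 x:[16,18] y:[14,20] z:[16,22] -> hit [16,18] leaf, test {P6@t=16}
    N23 x:[0,6] y:[17,18] z:[14,19] -> miss, prune
    N29 x:[0,14] y:[18,26] z:[26,32] -> miss, prune
  N16 x:[34,40] y:[38,45] z:[8,21] -> miss, prune
  N22 x:[2,16] y:[28,42] z:[2,24] -> miss, prune
  N24 x:[22,39] y:[8,24] z:[0,34] -> hit [22,24], descend [2, 8, 11, 26]
    N2 x:[31,35] y:[12,21] z:[11,14] -> miss, prune
    N8 x:[33,39] y:[8,14] z:[17,31] -> miss, prune
    N11 x:[22,26] y:[18,23] z:[28,34] -> miss, prune
    N26 x:[25,31] y:[9,24] z:[0,10] -> miss, prune

Visited [0, 4, 3, 5, 23, 29, 16, 22, 24, 2, 8, 11, 26]. Tests: 13 box, 1 leaf. Nearest: P6.

== RESULT ==
[0, 4, 3, 5, 23, 29, 16, 22, 24, 2, 8, 11, 26]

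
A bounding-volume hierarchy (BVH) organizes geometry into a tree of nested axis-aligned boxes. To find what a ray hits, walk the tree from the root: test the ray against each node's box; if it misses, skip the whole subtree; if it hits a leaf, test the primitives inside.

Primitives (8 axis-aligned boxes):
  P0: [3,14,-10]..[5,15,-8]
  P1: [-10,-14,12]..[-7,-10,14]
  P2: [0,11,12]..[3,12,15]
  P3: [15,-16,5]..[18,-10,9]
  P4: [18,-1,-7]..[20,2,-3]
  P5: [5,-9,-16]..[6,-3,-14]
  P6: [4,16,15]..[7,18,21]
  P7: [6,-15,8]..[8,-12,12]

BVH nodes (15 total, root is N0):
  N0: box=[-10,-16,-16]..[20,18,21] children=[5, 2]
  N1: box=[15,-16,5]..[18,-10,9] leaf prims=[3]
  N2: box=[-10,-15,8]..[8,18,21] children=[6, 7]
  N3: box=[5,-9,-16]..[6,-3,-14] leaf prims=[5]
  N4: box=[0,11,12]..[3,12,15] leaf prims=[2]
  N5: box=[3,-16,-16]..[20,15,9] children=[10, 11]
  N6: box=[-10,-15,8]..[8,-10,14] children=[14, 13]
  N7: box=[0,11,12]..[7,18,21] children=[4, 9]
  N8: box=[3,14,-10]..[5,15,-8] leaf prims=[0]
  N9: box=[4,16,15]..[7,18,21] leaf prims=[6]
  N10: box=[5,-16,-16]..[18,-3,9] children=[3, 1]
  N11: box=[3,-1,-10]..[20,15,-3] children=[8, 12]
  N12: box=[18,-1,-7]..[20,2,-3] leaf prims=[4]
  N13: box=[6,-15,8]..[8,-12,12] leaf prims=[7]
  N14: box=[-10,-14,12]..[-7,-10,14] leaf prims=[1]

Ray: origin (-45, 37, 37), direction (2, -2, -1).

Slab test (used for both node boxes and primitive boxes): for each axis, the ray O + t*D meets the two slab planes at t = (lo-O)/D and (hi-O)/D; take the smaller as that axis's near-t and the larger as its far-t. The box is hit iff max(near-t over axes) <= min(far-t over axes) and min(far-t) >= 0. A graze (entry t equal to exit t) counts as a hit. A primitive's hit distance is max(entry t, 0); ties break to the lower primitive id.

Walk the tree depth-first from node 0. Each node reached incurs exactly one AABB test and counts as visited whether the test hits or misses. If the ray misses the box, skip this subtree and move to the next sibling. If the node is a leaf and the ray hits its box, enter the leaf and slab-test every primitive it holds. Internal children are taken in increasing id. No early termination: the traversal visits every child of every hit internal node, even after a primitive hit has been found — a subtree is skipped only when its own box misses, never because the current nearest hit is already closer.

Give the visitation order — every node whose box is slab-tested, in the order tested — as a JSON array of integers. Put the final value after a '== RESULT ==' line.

Traverse from the root:
N0 x:[35/2,65/2] y:[19/2,53/2] z:[16,53] -> hit [35/2,53/2], descend [2, 5]
  N2 x:[35/2,53/2] y:[19/2,26] z:[16,29] -> hit [35/2,26], descend [6, 7]
    N6 x:[35/2,53/2] y:[47/2,26] z:[23,29] -> hit [47/2,26], descend [13, 14]
      N13 x:[51/2,53/2] y:[49/2,26] z:[25,29] -> hit [51/2,26] leaf, test {P7@t=51/2}
      N14 x:[35/2,19] y:[47/2,51/2] z:[23,25] -> miss, prune
    N7 x:[45/2,26] y:[19/2,13] z:[16,25] -> miss, prune
  N5 x:[24,65/2] y:[11,53/2] z:[28,53] -> miss, prune

order=[0, 2, 6, 13, 14, 7, 5]  |boxes|=7  |leaves|=1  hit=P7

== RESULT ==
[0, 2, 6, 13, 14, 7, 5]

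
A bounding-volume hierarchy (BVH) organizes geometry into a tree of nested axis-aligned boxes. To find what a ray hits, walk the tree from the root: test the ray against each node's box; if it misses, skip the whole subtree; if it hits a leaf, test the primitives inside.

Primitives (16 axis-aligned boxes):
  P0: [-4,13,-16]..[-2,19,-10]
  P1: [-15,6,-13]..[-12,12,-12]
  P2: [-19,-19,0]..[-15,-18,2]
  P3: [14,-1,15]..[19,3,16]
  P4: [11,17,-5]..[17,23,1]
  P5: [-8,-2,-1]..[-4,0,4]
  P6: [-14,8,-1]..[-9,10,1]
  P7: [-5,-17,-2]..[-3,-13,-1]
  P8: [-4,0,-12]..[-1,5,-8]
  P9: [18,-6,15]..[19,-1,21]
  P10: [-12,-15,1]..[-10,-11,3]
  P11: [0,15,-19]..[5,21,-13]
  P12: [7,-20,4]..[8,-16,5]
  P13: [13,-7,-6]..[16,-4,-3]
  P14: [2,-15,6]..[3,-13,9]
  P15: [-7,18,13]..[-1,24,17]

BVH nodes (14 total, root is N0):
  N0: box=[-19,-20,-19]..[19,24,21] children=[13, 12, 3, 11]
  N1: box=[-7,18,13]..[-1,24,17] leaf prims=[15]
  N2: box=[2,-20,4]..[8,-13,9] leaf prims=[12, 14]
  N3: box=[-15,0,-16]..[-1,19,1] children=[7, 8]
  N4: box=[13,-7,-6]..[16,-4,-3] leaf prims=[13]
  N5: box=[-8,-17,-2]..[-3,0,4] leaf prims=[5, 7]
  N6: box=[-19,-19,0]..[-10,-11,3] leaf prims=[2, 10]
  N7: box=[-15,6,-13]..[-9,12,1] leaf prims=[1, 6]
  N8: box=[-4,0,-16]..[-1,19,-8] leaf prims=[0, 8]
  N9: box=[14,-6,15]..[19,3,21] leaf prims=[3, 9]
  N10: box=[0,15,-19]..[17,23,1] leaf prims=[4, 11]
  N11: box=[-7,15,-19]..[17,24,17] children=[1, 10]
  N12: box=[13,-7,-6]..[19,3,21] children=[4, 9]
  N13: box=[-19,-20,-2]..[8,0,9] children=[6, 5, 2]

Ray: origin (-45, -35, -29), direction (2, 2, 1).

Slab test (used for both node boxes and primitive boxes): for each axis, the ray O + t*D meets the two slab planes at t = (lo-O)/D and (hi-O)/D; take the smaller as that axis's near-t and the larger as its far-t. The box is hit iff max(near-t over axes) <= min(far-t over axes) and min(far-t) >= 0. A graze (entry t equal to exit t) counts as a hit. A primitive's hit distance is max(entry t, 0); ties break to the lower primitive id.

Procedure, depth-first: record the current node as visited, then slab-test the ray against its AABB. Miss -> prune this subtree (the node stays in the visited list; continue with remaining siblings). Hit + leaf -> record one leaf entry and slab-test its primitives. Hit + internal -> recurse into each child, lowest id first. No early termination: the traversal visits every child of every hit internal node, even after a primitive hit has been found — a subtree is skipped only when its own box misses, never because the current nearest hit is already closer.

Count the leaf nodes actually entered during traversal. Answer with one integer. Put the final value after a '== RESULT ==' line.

Traverse from the root:
N0 x:[13,32] y:[15/2,59/2] z:[10,50] -> hit [13,59/2], descend [3, 11, 12, 13]
  N3 x:[15,22] y:[35/2,27] z:[13,30] -> hit [35/2,22], descend [7, 8]
    N7 x:[15,18] y:[41/2,47/2] z:[16,30] -> miss, prune
    N8 x:[41/2,22] y:[35/2,27] z:[13,21] -> hit [41/2,21] leaf, test {P0(miss), P8(miss)}
  N11 x:[19,31] y:[25,59/2] z:[10,46] -> hit [25,59/2], descend [1, 10]
    N1 x:[19,22] y:[53/2,59/2] z:[42,46] -> miss, prune
    N10 x:[45/2,31] y:[25,29] z:[10,30] -> hit [25,29] leaf, test {P4@t=28, P11(miss)}
  N12 x:[29,32] y:[14,19] z:[23,50] -> miss, prune
  N13 x:[13,53/2] y:[15/2,35/2] z:[27,38] -> miss, prune

Summary -> nodes [0, 3, 7, 8, 11, 1, 10, 12, 13]; box-tests=9; leaf-entries=2; first=P4

== RESULT ==
2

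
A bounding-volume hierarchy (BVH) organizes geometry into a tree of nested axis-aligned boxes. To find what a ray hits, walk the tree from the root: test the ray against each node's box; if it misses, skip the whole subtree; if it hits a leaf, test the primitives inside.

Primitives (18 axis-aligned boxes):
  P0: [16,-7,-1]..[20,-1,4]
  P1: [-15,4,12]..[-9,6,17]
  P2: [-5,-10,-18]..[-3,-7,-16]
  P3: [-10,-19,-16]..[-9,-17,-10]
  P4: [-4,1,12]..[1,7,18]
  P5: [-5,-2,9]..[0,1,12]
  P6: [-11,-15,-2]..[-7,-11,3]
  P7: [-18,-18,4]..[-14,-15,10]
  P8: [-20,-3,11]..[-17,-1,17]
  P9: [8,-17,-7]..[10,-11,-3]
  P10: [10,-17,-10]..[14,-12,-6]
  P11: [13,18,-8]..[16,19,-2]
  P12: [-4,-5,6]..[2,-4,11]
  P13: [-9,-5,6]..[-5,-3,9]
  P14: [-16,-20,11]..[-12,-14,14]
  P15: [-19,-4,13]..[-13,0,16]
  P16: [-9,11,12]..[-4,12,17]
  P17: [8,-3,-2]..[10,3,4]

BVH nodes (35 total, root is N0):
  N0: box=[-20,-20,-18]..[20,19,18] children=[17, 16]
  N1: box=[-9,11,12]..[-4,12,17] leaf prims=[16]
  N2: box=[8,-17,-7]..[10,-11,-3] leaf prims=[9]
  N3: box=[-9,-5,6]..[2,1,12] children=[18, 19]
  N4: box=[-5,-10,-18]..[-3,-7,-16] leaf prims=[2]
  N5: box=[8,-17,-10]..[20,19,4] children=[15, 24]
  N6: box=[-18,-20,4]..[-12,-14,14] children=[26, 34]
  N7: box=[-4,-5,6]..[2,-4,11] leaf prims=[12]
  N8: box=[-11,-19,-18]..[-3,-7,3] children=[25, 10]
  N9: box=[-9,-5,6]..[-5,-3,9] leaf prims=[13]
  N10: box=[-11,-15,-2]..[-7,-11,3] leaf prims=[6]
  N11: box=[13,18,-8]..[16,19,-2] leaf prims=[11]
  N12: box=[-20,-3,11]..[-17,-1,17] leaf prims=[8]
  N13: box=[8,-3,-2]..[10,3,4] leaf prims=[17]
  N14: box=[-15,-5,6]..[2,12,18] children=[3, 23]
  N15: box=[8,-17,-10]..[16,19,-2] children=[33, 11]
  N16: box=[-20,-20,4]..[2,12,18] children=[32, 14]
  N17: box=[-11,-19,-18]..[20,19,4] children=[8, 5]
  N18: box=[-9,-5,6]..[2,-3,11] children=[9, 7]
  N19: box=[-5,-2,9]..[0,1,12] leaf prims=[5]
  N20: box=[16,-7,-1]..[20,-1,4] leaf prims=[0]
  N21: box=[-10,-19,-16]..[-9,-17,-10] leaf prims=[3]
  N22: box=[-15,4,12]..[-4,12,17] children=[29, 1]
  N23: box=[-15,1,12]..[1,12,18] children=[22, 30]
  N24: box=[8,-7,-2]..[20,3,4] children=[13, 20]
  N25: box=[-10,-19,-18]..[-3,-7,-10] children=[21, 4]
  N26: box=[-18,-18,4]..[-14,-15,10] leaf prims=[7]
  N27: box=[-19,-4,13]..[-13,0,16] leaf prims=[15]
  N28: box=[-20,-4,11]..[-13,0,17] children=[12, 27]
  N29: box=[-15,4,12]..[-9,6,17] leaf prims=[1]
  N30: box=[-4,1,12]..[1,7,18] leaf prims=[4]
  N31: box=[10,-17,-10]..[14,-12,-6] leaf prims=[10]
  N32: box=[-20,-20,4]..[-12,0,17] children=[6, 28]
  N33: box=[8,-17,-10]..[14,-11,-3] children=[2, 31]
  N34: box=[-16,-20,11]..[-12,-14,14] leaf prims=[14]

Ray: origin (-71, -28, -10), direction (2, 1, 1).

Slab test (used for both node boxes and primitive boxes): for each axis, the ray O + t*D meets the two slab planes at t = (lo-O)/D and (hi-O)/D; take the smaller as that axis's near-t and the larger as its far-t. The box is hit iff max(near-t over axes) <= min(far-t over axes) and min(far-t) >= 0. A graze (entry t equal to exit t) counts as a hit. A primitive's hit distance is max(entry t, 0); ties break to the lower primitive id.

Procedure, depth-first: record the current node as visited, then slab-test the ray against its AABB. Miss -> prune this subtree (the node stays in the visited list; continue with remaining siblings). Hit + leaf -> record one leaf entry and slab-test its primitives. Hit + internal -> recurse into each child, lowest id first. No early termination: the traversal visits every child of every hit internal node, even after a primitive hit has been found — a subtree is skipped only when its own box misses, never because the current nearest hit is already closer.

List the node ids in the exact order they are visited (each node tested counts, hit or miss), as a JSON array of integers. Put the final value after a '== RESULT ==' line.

Walk:
N0 x:[51/2,91/2] y:[8,47] z:[-8,28] -> hit [51/2,28], descend [16, 17]
  N16 x:[51/2,73/2] y:[8,40] z:[14,28] -> hit [51/2,28], descend [14, 32]
    N14 x:[28,73/2] y:[23,40] z:[16,28] -> hit [28,28], descend [3, 23]
      N3 x:[31,73/2] y:[23,29] z:[16,22] -> miss, prune
      N23 x:[28,36] y:[29,40] z:[22,28] -> miss, prune
    N32 x:[51/2,59/2] y:[8,28] z:[14,27] -> hit [51/2,27], descend [6, 28]
      N6 x:[53/2,59/2] y:[8,14] z:[14,24] -> miss, prune
      N28 x:[51/2,29] y:[24,28] z:[21,27] -> hit [51/2,27], descend [12, 27]
        N12 x:[51/2,27] y:[25,27] z:[21,27] -> hit [51/2,27] leaf, test {P8@t=51/2}
        N27 x:[26,29] y:[24,28] z:[23,26] -> hit [26,26] leaf, test {P15@t=26}
  N17 x:[30,91/2] y:[9,47] z:[-8,14] -> miss, prune

Summary -> nodes [0, 16, 14, 3, 23, 32, 6, 28, 12, 27, 17]; box-tests=11; leaf-entries=2; first=P8

== RESULT ==
[0, 16, 14, 3, 23, 32, 6, 28, 12, 27, 17]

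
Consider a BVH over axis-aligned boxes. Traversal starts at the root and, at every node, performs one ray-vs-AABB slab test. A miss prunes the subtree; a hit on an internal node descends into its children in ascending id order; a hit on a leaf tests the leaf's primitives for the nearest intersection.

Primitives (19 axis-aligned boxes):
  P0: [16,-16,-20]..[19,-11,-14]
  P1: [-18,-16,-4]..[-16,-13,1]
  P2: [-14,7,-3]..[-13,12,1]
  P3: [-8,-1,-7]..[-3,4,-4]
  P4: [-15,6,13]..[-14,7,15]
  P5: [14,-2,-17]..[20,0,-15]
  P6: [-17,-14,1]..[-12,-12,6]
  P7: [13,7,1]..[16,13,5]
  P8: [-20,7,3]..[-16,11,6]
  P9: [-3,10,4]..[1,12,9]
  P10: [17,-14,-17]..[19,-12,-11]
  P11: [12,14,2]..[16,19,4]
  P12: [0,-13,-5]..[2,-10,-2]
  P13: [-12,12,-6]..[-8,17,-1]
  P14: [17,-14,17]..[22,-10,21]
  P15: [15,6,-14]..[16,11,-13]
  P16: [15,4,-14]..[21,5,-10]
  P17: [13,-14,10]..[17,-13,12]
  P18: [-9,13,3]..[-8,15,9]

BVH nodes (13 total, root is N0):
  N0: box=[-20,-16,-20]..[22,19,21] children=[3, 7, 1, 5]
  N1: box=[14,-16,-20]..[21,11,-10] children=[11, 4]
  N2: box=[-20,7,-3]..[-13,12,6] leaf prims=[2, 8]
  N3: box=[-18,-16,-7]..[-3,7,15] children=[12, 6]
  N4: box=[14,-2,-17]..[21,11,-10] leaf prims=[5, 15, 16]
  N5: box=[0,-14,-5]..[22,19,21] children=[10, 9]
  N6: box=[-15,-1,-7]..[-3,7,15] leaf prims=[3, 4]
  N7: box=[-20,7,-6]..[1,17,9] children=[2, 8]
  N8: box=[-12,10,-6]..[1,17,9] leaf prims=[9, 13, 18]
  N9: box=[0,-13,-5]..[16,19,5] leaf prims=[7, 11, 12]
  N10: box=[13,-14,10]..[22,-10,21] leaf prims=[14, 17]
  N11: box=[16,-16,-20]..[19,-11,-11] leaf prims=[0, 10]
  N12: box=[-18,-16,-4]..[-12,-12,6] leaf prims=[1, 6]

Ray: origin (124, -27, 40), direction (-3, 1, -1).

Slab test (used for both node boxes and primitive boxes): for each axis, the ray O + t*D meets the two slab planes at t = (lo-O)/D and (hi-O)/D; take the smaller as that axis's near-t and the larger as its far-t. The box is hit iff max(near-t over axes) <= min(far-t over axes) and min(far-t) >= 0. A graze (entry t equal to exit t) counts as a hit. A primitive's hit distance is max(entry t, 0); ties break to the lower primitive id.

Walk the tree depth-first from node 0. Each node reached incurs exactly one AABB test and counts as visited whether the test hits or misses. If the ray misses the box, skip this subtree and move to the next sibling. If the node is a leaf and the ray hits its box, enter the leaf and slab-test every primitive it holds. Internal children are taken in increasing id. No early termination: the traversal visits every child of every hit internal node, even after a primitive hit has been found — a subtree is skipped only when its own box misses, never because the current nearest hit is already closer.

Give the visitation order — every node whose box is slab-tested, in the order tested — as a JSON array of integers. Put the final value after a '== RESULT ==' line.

Traverse from the root:
N0 x:[34,48] y:[11,46] z:[19,60] -> hit [34,46], descend [1, 3, 5, 7]
  N1 x:[103/3,110/3] y:[11,38] z:[50,60] -> miss, prune
  N3 x:[127/3,142/3] y:[11,34] z:[25,47] -> miss, prune
  N5 x:[34,124/3] y:[13,46] z:[19,45] -> hit [34,124/3], descend [9, 10]
    N9 x:[36,124/3] y:[14,46] z:[35,45] -> hit [36,124/3] leaf, test {P7@t=36, P11(miss), P12(miss)}
    N10 x:[34,37] y:[13,17] z:[19,30] -> miss, prune
  N7 x:[41,48] y:[34,44] z:[31,46] -> hit [41,44], descend [2, 8]
    N2 x:[137/3,48] y:[34,39] z:[34,43] -> miss, prune
    N8 x:[41,136/3] y:[37,44] z:[31,46] -> hit [41,44] leaf, test {P9(miss), P13@t=44, P18(miss)}

Summary -> nodes [0, 1, 3, 5, 9, 10, 7, 2, 8]; box-tests=9; leaf-entries=2; first=P7

== RESULT ==
[0, 1, 3, 5, 9, 10, 7, 2, 8]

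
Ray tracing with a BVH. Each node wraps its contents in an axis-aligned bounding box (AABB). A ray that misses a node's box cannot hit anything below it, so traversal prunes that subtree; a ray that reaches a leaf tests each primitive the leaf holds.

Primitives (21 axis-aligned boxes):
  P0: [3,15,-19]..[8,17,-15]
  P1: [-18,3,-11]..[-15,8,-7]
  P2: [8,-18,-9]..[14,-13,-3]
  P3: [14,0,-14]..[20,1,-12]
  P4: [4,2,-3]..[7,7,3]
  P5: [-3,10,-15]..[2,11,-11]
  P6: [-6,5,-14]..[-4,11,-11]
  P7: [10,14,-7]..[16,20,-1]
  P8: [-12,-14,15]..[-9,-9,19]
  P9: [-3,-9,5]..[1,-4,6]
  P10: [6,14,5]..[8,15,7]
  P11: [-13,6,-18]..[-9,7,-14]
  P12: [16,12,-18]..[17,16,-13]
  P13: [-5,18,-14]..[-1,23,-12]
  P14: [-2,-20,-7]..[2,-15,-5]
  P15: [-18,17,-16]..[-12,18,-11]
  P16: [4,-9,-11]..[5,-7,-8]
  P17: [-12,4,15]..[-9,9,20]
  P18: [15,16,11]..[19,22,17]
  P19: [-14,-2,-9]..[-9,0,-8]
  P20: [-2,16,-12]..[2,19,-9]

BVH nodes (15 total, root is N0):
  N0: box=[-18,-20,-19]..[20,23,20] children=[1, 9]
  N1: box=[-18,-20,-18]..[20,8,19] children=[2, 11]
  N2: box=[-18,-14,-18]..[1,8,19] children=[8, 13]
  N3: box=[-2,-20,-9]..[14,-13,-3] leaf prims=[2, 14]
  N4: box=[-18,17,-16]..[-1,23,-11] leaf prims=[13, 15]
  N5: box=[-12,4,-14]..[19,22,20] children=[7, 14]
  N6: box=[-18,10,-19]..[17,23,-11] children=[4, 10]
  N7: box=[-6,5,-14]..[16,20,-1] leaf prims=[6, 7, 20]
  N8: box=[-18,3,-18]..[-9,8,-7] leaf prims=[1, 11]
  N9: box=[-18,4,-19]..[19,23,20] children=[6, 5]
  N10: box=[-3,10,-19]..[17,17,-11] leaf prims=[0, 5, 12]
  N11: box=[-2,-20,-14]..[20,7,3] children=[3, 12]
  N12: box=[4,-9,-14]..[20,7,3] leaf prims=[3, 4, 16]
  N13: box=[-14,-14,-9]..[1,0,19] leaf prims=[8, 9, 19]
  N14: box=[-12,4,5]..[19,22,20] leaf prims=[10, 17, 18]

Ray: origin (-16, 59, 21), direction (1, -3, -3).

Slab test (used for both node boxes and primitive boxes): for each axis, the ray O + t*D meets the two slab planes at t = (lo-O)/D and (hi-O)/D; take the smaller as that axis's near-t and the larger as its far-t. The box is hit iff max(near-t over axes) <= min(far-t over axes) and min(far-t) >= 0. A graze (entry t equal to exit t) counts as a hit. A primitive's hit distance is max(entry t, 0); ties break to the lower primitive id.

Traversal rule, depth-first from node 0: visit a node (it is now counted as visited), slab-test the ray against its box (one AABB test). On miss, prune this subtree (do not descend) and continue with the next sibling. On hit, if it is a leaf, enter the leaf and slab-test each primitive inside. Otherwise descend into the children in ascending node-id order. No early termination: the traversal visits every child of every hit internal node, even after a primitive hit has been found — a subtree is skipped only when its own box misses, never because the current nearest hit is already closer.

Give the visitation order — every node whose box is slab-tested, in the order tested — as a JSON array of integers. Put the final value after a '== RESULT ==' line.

Trace the traversal:
N0 x:[-2,36] y:[12,79/3] z:[1/3,40/3] -> hit [12,40/3], descend [1, 9]
  N1 x:[-2,36] y:[17,79/3] z:[2/3,13] -> miss, prune
  N9 x:[-2,35] y:[12,55/3] z:[1/3,40/3] -> hit [12,40/3], descend [5, 6]
    N5 x:[4,35] y:[37/3,55/3] z:[1/3,35/3] -> miss, prune
    N6 x:[-2,33] y:[12,49/3] z:[32/3,40/3] -> hit [12,40/3], descend [4, 10]
      N4 x:[-2,15] y:[12,14] z:[32/3,37/3] -> hit [12,37/3] leaf, test {P13(miss), P15(miss)}
      N10 x:[13,33] y:[14,49/3] z:[32/3,40/3] -> miss, prune

order=[0, 1, 9, 5, 6, 4, 10]  |boxes|=7  |leaves|=1  hit=miss

== RESULT ==
[0, 1, 9, 5, 6, 4, 10]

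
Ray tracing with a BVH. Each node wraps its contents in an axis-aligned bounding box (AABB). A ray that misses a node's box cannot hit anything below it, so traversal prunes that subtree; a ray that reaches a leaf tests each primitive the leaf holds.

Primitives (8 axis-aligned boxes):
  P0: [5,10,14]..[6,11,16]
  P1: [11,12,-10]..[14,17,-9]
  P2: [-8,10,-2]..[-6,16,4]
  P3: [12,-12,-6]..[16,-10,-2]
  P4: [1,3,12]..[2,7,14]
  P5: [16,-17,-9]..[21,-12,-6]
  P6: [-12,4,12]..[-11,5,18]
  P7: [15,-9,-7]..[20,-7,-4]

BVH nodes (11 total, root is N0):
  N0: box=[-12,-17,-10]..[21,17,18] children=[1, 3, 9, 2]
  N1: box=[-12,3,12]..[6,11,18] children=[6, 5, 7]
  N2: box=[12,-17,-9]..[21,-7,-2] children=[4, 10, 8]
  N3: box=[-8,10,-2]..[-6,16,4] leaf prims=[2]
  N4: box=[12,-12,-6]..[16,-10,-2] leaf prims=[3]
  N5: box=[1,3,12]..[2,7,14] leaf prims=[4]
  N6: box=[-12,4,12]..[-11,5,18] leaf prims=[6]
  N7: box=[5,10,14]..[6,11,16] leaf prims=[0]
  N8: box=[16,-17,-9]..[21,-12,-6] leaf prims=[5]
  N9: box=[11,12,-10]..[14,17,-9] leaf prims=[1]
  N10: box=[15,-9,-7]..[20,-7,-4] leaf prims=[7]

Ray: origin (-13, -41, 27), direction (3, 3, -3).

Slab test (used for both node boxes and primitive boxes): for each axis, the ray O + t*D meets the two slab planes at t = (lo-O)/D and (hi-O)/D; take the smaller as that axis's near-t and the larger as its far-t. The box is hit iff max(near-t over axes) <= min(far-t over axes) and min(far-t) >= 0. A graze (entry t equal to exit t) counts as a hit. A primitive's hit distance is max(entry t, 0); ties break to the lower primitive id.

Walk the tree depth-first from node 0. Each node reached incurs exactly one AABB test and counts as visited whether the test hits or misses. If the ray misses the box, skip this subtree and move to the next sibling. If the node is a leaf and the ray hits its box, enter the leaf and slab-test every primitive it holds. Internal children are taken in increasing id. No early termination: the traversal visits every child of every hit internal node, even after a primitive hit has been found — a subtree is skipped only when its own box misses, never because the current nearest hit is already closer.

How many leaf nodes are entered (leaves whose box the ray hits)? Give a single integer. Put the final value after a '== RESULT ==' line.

Traverse from the root:
N0 x:[1/3,34/3] y:[8,58/3] z:[3,37/3] -> hit [8,34/3], descend [1, 2, 3, 9]
  N1 x:[1/3,19/3] y:[44/3,52/3] z:[3,5] -> miss, prune
  N2 x:[25/3,34/3] y:[8,34/3] z:[29/3,12] -> hit [29/3,34/3], descend [4, 8, 10]
    N4 x:[25/3,29/3] y:[29/3,31/3] z:[29/3,11] -> hit [29/3,29/3] leaf, test {P3@t=29/3}
    N8 x:[29/3,34/3] y:[8,29/3] z:[11,12] -> miss, prune
    N10 x:[28/3,11] y:[32/3,34/3] z:[31/3,34/3] -> hit [32/3,11] leaf, test {P7@t=32/3}
  N3 x:[5/3,7/3] y:[17,19] z:[23/3,29/3] -> miss, prune
  N9 x:[8,9] y:[53/3,58/3] z:[12,37/3] -> miss, prune

Visited [0, 1, 2, 4, 8, 10, 3, 9]. Tests: 8 box, 2 leaf. Nearest: P3.

== RESULT ==
2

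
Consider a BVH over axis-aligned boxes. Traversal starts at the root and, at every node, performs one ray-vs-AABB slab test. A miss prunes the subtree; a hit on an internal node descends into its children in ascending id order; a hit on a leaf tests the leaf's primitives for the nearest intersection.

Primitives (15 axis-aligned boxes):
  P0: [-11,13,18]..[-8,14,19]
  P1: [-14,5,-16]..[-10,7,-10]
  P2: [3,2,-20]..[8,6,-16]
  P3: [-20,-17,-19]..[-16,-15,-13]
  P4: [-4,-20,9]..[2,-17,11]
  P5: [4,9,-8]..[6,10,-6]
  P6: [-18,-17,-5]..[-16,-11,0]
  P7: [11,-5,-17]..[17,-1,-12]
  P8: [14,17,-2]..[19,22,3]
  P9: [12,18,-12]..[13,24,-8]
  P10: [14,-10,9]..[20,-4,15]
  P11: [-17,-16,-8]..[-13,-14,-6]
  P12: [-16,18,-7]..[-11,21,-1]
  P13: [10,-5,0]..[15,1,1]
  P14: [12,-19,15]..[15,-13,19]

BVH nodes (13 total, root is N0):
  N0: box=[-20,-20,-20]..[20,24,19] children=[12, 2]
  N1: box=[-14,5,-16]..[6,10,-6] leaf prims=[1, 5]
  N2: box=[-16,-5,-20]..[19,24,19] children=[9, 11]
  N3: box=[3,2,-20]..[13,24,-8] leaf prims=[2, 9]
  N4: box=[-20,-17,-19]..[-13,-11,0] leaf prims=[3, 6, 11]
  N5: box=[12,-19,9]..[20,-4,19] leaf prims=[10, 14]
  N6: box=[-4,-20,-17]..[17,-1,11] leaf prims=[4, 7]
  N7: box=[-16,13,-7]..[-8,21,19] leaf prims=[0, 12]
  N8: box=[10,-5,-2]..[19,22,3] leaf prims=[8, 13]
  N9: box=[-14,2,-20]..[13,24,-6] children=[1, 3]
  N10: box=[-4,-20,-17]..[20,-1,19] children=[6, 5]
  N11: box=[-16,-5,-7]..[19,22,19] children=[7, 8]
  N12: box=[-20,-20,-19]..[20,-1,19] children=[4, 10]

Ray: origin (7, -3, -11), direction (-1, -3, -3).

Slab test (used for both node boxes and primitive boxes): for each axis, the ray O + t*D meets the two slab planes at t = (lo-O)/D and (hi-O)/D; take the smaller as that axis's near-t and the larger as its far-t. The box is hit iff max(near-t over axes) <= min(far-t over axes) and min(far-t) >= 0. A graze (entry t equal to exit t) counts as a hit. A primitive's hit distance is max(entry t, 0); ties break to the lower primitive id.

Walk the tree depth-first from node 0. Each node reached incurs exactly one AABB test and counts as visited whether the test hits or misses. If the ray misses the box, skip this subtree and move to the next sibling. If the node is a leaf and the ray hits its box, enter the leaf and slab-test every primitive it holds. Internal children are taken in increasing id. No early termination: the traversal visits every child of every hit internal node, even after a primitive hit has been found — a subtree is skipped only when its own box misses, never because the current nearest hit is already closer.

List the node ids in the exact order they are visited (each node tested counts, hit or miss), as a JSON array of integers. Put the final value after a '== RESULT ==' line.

Traverse from the root:
N0 x:[-13,27] y:[-9,17/3] z:[-10,3] -> hit [-9,3], descend [2, 12]
  N2 x:[-12,23] y:[-9,2/3] z:[-10,3] -> hit [-9,2/3], descend [9, 11]
    N9 x:[-6,21] y:[-9,-5/3] z:[-5/3,3] -> miss, prune
    N11 x:[-12,23] y:[-25/3,2/3] z:[-10,-4/3] -> miss, prune
  N12 x:[-13,27] y:[-2/3,17/3] z:[-10,8/3] -> hit [-2/3,8/3], descend [4, 10]
    N4 x:[20,27] y:[8/3,14/3] z:[-11/3,8/3] -> miss, prune
    N10 x:[-13,11] y:[-2/3,17/3] z:[-10,2] -> hit [-2/3,2], descend [5, 6]
      N5 x:[-13,-5] y:[1/3,16/3] z:[-10,-20/3] -> miss, prune
      N6 x:[-10,11] y:[-2/3,17/3] z:[-22/3,2] -> hit [-2/3,2] leaf, test {P4(miss), P7(miss)}

Summary -> nodes [0, 2, 9, 11, 12, 4, 10, 5, 6]; box-tests=9; leaf-entries=1; first=miss

== RESULT ==
[0, 2, 9, 11, 12, 4, 10, 5, 6]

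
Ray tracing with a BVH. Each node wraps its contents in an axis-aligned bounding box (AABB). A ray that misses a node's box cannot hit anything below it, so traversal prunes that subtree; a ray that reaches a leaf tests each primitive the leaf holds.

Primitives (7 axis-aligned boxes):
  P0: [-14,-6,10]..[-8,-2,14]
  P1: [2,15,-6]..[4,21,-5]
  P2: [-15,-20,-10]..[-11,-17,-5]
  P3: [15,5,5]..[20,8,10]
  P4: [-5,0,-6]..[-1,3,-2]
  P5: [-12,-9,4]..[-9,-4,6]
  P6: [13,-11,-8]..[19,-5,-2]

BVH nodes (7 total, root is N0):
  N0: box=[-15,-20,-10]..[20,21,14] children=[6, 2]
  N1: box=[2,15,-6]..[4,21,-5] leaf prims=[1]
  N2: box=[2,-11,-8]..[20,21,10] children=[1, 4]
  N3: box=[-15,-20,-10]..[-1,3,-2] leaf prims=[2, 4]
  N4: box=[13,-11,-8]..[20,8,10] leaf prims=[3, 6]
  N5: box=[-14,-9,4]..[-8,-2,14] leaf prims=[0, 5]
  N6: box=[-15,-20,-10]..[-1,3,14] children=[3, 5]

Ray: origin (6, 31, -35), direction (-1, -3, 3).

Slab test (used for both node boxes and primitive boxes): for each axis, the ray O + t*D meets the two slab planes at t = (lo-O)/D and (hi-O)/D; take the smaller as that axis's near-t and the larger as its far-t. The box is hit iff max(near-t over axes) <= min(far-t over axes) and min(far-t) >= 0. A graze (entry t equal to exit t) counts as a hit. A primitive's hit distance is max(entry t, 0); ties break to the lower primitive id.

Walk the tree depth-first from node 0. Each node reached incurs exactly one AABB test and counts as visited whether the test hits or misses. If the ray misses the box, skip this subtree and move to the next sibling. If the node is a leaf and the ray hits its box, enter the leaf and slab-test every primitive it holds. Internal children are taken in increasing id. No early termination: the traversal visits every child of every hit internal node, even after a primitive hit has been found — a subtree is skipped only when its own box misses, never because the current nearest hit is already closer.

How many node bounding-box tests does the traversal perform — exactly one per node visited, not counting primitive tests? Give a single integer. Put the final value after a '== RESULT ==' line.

Traverse from the root:
N0 x:[-14,21] y:[10/3,17] z:[25/3,49/3] -> hit [25/3,49/3], descend [2, 6]
  N2 x:[-14,4] y:[10/3,14] z:[9,15] -> miss, prune
  N6 x:[7,21] y:[28/3,17] z:[25/3,49/3] -> hit [28/3,49/3], descend [3, 5]
    N3 x:[7,21] y:[28/3,17] z:[25/3,11] -> hit [28/3,11] leaf, test {P2(miss), P4@t=29/3}
    N5 x:[14,20] y:[11,40/3] z:[13,49/3] -> miss, prune

Summary -> nodes [0, 2, 6, 3, 5]; box-tests=5; leaf-entries=1; first=P4

== RESULT ==
5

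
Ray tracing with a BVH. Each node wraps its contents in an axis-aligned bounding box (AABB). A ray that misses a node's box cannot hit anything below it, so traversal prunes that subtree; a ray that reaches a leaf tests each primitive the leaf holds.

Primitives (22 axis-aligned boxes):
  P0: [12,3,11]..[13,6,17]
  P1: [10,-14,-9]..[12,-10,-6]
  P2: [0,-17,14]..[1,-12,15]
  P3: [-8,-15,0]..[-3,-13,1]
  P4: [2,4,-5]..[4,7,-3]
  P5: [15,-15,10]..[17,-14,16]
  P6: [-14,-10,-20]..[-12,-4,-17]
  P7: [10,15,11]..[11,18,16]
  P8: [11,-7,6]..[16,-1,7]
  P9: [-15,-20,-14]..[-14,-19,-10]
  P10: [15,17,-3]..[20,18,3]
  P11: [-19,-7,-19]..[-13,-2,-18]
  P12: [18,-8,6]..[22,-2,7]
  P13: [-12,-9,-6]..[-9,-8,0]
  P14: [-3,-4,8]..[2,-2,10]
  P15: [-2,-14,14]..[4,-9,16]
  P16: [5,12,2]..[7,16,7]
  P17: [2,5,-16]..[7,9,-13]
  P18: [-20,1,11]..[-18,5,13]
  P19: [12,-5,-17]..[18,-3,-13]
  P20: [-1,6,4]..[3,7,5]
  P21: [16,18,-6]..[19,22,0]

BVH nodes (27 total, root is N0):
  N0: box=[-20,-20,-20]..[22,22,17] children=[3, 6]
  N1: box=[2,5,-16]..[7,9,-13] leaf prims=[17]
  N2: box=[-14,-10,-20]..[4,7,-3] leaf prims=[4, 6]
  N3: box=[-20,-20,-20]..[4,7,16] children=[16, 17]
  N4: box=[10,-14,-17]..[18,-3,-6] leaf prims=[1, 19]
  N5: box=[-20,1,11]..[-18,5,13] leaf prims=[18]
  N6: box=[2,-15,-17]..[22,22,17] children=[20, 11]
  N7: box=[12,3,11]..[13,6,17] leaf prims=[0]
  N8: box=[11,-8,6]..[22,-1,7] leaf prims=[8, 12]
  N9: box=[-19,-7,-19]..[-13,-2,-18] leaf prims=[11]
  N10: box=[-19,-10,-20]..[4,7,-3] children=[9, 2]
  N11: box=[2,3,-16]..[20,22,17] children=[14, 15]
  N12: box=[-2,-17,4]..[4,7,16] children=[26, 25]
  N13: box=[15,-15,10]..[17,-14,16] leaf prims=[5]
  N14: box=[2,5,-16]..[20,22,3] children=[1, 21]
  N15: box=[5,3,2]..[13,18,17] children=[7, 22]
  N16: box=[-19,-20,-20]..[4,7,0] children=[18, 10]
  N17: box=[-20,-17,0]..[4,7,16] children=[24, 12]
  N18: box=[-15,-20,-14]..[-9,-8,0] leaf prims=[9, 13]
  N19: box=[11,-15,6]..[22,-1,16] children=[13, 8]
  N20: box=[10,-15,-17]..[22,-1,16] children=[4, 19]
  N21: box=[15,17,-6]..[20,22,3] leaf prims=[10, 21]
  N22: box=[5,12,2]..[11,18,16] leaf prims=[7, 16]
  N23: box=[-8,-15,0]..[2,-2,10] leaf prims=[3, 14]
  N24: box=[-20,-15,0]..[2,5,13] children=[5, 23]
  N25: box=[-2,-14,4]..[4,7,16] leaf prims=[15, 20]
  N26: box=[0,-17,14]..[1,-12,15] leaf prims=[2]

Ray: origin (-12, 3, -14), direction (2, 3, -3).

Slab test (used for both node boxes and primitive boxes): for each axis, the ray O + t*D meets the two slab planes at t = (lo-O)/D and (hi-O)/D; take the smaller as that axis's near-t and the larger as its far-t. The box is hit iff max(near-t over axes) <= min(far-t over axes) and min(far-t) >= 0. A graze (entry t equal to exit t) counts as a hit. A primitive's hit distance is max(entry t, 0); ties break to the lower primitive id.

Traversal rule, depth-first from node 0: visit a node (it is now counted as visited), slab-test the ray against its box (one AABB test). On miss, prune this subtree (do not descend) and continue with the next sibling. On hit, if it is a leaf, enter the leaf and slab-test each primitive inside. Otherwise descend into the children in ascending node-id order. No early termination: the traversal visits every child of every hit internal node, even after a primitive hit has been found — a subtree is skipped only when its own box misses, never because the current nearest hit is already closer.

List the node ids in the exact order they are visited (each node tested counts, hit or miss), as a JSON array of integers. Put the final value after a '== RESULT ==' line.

Trace the traversal:
N0 x:[-4,17] y:[-23/3,19/3] z:[-31/3,2] -> hit [-4,2], descend [3, 6]
  N3 x:[-4,8] y:[-23/3,4/3] z:[-10,2] -> hit [-4,4/3], descend [16, 17]
    N16 x:[-7/2,8] y:[-23/3,4/3] z:[-14/3,2] -> hit [-7/2,4/3], descend [10, 18]
      N10 x:[-7/2,8] y:[-13/3,4/3] z:[-11/3,2] -> hit [-7/2,4/3], descend [2, 9]
        N2 x:[-1,8] y:[-13/3,4/3] z:[-11/3,2] -> hit [-1,4/3] leaf, test {P4(miss), P6(miss)}
        N9 x:[-7/2,-1/2] y:[-10/3,-5/3] z:[4/3,5/3] -> miss, prune
      N18 x:[-3/2,3/2] y:[-23/3,-11/3] z:[-14/3,0] -> miss, prune
    N17 x:[-4,8] y:[-20/3,4/3] z:[-10,-14/3] -> miss, prune
  N6 x:[7,17] y:[-6,19/3] z:[-31/3,1] -> miss, prune

order=[0, 3, 16, 10, 2, 9, 18, 17, 6]  |boxes|=9  |leaves|=1  hit=miss

== RESULT ==
[0, 3, 16, 10, 2, 9, 18, 17, 6]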